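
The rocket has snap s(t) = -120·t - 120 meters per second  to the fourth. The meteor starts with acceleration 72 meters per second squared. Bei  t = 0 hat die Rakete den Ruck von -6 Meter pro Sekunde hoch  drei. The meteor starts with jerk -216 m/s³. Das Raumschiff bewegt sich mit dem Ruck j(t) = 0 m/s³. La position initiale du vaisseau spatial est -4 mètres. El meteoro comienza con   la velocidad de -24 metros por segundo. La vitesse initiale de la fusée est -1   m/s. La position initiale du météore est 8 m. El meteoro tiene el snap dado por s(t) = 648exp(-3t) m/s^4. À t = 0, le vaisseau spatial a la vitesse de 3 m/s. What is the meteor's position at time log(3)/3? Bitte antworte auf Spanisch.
Necesitamos integrar nuestra ecuación del snap s(t) = 648·exp(-3·t) 4 veces. Integrando el snap y usando la condición inicial j(0) = -216, obtenemos j(t) = -216·exp(-3·t). La antiderivada de la sacudida es la aceleración. Usando a(0) = 72, obtenemos a(t) = 72·exp(-3·t). Integrando la aceleración y usando la condición inicial v(0) = -24, obtenemos v(t) = -24·exp(-3·t). La antiderivada de la velocidad, con x(0) = 8, da la posición: x(t) = 8·exp(-3·t). Usando x(t) = 8·exp(-3·t) y sustituyendo t = log(3)/3, encontramos x = 8/3.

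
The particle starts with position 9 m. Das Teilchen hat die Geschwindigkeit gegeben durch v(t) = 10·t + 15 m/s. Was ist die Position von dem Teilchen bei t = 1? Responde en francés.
Pour résoudre ceci, nous devons prendre 1 intégrale de notre équation de la vitesse v(t) = 10·t + 15. La primitive de la vitesse, avec x(0) = 9, donne la position: x(t) = 5·t^2 + 15·t + 9. Nous avons la position x(t) = 5·t^2 + 15·t + 9. En substituant t = 1: x(1) = 29.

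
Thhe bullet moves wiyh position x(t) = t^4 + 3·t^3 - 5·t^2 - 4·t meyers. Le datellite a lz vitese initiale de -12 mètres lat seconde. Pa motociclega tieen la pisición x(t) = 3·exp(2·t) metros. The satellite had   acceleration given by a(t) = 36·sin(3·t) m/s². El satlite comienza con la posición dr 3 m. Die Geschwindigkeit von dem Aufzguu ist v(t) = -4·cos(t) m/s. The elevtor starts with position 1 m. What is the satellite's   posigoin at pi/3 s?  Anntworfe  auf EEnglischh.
We must find the antiderivative of our acceleration equation a(t) = 36·sin(3·t) 2 times. Taking ∫a(t)dt and applying v(0) = -12, we find v(t) = -12·cos(3·t). The integral of velocity is position. Using x(0) = 3, we get x(t) = 3 - 4·sin(3·t). From the given position equation x(t) = 3 - 4·sin(3·t), we substitute t = pi/3 to get x = 3.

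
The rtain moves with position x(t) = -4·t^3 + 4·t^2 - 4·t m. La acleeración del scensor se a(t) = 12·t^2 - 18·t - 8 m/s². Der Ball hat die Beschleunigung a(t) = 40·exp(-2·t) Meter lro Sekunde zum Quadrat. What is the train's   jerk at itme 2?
We must differentiate our position equation x(t) = -4·t^3 + 4·t^2 - 4·t 3 times. Differentiating position, we get velocity: v(t) = -12·t^2 + 8·t - 4. The derivative of velocity gives acceleration: a(t) = 8 - 24·t. Taking d/dt of a(t), we find j(t) = -24. We have jerk j(t) = -24. Substituting t = 2: j(2) = -24.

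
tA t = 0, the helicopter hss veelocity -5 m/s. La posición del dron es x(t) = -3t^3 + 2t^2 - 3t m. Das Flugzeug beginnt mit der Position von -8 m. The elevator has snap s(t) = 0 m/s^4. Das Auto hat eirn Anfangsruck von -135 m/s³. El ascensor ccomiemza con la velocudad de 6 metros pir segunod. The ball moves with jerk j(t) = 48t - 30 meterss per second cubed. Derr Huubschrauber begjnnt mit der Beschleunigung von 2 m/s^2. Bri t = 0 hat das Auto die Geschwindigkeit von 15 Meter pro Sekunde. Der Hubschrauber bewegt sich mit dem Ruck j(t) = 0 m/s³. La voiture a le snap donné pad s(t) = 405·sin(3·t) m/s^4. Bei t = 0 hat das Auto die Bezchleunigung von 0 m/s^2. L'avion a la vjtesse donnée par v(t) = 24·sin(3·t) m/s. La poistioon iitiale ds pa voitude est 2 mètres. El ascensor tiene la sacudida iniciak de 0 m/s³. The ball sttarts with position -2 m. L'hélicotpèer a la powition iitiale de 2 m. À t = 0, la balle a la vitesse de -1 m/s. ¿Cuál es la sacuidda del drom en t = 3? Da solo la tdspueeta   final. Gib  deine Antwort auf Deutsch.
Der Ruck bei t = 3 ist j = -18.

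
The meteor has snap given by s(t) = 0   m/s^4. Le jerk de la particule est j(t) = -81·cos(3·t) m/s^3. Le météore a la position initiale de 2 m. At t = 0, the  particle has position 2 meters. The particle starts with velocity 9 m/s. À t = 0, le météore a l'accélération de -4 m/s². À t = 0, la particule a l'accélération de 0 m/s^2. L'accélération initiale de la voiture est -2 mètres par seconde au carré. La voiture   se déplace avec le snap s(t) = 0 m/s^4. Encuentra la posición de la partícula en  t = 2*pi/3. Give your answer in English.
To find the answer, we compute 3 antiderivatives of j(t) = -81·cos(3·t). The integral of jerk, with a(0) = 0, gives acceleration: a(t) = -27·sin(3·t). Finding the integral of a(t) and using v(0) = 9: v(t) = 9·cos(3·t). Finding the antiderivative of v(t) and using x(0) = 2: x(t) = 3·sin(3·t) + 2. Using x(t) = 3·sin(3·t) + 2 and substituting t = 2*pi/3, we find x = 2.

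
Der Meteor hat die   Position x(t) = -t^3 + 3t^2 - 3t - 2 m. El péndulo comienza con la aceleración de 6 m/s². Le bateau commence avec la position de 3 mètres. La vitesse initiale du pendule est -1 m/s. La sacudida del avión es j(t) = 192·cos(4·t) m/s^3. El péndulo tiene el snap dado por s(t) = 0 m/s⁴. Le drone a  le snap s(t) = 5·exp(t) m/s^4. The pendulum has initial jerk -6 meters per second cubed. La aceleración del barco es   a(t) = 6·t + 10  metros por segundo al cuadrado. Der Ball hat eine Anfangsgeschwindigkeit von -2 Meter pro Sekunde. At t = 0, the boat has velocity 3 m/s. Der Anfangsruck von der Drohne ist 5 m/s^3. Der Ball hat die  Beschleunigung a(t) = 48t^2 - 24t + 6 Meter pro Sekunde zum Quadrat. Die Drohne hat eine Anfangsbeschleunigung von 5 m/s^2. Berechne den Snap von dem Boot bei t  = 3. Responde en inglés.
We must differentiate our acceleration equation a(t) = 6·t + 10 2 times. Taking d/dt of a(t), we find j(t) = 6. Taking d/dt of j(t), we find s(t) = 0. From the given snap equation s(t) = 0, we substitute t = 3 to get s = 0.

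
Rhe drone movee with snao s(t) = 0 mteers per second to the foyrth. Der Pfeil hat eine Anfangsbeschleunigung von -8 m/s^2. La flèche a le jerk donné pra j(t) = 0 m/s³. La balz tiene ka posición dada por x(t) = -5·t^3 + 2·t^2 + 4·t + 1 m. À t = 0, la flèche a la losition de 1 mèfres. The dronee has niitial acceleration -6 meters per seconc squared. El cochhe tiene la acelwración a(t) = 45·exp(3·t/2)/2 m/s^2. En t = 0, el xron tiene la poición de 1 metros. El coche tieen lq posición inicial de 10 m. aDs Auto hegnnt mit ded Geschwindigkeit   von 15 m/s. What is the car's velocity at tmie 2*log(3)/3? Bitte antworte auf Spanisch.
Necesitamos integrar nuestra ecuación de la aceleración a(t) = 45·exp(3·t/2)/2 1 vez. La integral de la aceleración es la velocidad. Usando v(0) = 15, obtenemos v(t) = 15·exp(3·t/2). Tenemos la velocidad v(t) = 15·exp(3·t/2). Sustituyendo t = 2*log(3)/3: v(2*log(3)/3) = 45.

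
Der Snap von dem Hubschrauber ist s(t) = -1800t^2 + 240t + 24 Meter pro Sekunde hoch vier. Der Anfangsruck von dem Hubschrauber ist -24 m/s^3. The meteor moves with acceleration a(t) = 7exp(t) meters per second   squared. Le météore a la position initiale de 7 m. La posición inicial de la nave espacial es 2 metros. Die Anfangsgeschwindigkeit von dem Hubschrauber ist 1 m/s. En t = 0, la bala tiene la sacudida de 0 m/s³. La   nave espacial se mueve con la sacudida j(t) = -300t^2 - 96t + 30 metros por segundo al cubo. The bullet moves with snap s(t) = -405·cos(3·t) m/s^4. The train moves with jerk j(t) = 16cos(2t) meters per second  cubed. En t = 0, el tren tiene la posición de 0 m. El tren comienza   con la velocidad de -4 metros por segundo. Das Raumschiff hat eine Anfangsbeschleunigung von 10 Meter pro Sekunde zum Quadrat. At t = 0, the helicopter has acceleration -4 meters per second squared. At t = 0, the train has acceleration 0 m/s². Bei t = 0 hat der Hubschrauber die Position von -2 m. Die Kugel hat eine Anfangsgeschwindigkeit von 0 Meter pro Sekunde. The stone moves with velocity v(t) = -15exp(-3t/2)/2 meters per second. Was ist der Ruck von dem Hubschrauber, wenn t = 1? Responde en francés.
En partant du snap s(t) = -1800·t^2 + 240·t + 24, nous prenons 1 intégrale. En prenant ∫s(t)dt et en appliquant j(0) = -24, nous trouvons j(t) = -600·t^3 + 120·t^2 + 24·t - 24. Nous avons le jerk j(t) = -600·t^3 + 120·t^2 + 24·t - 24. En substituant t = 1: j(1) = -480.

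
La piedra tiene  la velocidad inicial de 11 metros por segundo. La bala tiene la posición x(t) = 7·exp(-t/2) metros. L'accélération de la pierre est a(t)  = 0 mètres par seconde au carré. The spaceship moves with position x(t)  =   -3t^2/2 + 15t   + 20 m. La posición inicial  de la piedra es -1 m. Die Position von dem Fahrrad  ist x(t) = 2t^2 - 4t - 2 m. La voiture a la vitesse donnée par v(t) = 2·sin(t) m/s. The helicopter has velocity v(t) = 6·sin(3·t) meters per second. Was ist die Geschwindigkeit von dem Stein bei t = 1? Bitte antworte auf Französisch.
Nous devons intégrer notre équation de l'accélération a(t) = 0 1 fois. La primitive de l'accélération, avec v(0) = 11, donne la vitesse: v(t) = 11. De l'équation de la vitesse v(t) = 11, nous substituons t = 1 pour obtenir v = 11.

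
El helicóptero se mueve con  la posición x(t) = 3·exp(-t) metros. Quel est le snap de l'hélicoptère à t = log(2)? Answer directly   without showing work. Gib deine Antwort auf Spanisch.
En t = log(2), s = 3/2.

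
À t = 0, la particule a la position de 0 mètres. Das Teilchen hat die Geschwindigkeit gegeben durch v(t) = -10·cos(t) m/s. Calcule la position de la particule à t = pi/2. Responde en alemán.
Um dies zu lösen, müssen wir 1 Integral unserer Gleichung für die Geschwindigkeit v(t) = -10·cos(t) finden. Das Integral von der Geschwindigkeit ist die Position. Mit x(0) = 0 erhalten wir x(t) = -10·sin(t). Mit x(t) = -10·sin(t) und Einsetzen von t = pi/2, finden wir x = -10.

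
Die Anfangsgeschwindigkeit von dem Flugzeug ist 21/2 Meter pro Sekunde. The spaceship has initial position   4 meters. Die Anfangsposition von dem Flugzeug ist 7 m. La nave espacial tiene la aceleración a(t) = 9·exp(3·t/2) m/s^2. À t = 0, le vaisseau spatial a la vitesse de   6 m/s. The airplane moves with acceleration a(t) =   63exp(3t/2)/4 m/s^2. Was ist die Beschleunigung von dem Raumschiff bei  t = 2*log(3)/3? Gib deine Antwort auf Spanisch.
De la ecuación de la aceleración a(t) = 9·exp(3·t/2), sustituimos t = 2*log(3)/3 para obtener a = 27.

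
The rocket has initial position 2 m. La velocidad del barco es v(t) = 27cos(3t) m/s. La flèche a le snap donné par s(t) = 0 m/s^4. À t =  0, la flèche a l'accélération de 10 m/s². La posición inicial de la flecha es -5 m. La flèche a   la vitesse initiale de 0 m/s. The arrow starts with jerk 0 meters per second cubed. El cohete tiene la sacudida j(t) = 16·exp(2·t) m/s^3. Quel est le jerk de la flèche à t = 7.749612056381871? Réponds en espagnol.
Partiendo del snap s(t) = 0, tomamos 1 antiderivada. Integrando el snap y usando la condición inicial j(0) = 0, obtenemos j(t) = 0. Usando j(t) = 0 y sustituyendo t = 7.749612056381871, encontramos j = 0.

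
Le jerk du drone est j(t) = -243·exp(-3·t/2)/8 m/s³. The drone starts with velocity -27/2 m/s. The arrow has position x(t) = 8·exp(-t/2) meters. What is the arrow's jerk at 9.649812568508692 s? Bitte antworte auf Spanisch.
Partiendo de la posición x(t) = 8·exp(-t/2), tomamos 3 derivadas. Tomando d/dt de x(t), encontramos v(t) = -4·exp(-t/2). Tomando d/dt de v(t), encontramos a(t) = 2·exp(-t/2). La derivada de la aceleración da la sacudida: j(t) = -exp(-t/2). Usando j(t) = -exp(-t/2) y sustituyendo t = 9.649812568508692, encontramos j = -0.00802730612012442.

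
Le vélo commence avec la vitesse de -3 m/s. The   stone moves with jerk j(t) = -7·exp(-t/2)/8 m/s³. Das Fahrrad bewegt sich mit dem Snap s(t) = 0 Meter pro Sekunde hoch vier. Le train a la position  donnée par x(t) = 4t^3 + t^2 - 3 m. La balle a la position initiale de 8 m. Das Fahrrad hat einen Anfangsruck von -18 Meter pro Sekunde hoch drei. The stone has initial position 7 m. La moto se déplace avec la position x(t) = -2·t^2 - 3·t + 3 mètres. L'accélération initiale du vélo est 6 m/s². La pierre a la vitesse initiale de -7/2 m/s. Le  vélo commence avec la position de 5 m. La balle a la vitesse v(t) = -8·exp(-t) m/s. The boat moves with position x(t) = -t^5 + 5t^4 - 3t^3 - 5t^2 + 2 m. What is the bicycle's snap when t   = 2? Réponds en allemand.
Aus der Gleichung für den Snap s(t) = 0, setzen wir t = 2 ein und erhalten s = 0.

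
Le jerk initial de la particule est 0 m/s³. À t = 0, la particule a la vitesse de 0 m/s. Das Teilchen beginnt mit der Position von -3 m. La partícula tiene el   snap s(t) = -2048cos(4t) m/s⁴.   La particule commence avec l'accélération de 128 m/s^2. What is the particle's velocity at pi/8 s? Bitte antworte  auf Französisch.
En partant du snap s(t) = -2048·cos(4·t), nous prenons 3 primitives. En intégrant le snap et en utilisant la condition initiale j(0) = 0, nous obtenons j(t) = -512·sin(4·t). La primitive du jerk, avec a(0) = 128, donne l'accélération: a(t) = 128·cos(4·t). En intégrant l'accélération et en utilisant la condition initiale v(0) = 0, nous obtenons v(t) = 32·sin(4·t). Nous avons la vitesse v(t) = 32·sin(4·t). En substituant t = pi/8: v(pi/8) = 32.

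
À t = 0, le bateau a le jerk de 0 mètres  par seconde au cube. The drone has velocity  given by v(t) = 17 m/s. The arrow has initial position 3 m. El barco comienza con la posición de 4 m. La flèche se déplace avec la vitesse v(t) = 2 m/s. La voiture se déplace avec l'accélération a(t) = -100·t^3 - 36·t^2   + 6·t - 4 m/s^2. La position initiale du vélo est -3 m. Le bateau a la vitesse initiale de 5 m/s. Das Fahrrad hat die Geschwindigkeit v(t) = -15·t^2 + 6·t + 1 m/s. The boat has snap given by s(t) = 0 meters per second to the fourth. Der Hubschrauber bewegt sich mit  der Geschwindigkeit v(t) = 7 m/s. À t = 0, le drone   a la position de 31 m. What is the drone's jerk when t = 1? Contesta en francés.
Pour résoudre ceci, nous devons prendre 2 dérivées de notre équation de la vitesse v(t) = 17. La dérivée de la vitesse donne l'accélération: a(t) = 0. En dérivant l'accélération, nous obtenons le jerk: j(t) = 0. De l'équation du jerk j(t) = 0, nous substituons t = 1 pour obtenir j = 0.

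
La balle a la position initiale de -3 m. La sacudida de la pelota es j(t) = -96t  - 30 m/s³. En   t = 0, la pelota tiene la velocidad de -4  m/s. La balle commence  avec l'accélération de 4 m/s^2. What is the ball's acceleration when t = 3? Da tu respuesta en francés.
Pour résoudre ceci, nous devons prendre 1 intégrale de notre équation du jerk j(t) = -96·t - 30. L'intégrale du jerk est l'accélération. En utilisant a(0) = 4, nous obtenons a(t) = -48·t^2 - 30·t + 4. Nous avons l'accélération a(t) = -48·t^2 - 30·t + 4. En substituant t = 3: a(3) = -518.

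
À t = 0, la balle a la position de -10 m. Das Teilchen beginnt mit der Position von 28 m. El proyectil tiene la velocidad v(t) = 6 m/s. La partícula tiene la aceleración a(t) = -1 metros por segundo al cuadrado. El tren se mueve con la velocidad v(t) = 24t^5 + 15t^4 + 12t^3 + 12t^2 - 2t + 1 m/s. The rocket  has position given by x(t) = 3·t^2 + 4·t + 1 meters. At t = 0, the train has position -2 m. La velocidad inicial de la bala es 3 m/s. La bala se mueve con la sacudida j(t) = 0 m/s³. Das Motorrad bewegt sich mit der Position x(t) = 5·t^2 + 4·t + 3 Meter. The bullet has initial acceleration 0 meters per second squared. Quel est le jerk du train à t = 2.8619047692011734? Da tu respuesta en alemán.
Wir müssen unsere Gleichung für die Geschwindigkeit v(t) = 24·t^5 + 15·t^4 + 12·t^3 + 12·t^2 - 2·t + 1 2-mal ableiten. Die Ableitung von der Geschwindigkeit ergibt die Beschleunigung: a(t) = 120·t^4 + 60·t^3 + 36·t^2 + 24·t - 2. Mit d/dt von a(t) finden wir j(t) = 480·t^3 + 180·t^2 + 72·t + 24. Aus der Gleichung für den Ruck j(t) = 480·t^3 + 180·t^2 + 72·t + 24, setzen wir t = 2.8619047692011734 ein und erhalten j = 12955.7523325181.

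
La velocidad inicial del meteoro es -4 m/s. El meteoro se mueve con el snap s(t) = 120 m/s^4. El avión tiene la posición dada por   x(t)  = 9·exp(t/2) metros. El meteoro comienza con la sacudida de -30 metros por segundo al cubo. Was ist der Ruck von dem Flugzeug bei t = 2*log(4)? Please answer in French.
En partant de la position x(t) = 9·exp(t/2), nous prenons 3 dérivées. En dérivant la position, nous obtenons la vitesse: v(t) = 9·exp(t/2)/2. En dérivant la vitesse, nous obtenons l'accélération: a(t) = 9·exp(t/2)/4. En dérivant l'accélération, nous obtenons le jerk: j(t) = 9·exp(t/2)/8. De l'équation du jerk j(t) = 9·exp(t/2)/8, nous substituons t = 2*log(4) pour obtenir j = 9/2.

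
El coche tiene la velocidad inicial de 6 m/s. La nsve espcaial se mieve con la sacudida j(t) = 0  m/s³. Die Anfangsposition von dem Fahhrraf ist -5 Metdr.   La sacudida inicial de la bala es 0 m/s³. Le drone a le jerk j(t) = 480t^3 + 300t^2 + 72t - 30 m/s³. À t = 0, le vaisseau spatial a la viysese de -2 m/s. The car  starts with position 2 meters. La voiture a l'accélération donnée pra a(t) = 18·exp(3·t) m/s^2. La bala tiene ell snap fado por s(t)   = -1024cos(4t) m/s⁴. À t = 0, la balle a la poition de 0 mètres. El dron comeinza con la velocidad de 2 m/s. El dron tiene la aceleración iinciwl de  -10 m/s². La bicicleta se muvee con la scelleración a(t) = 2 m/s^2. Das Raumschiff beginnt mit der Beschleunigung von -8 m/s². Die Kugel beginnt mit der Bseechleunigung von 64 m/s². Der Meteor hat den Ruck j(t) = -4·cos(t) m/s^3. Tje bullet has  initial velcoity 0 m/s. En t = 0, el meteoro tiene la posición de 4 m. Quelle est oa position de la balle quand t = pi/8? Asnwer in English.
Starting from snap s(t) = -1024·cos(4·t), we take 4 integrals. Finding the integral of s(t) and using j(0) = 0: j(t) = -256·sin(4·t). Taking ∫j(t)dt and applying a(0) = 64, we find a(t) = 64·cos(4·t). Integrating acceleration and using the initial condition v(0) = 0, we get v(t) = 16·sin(4·t). Taking ∫v(t)dt and applying x(0) = 0, we find x(t) = 4 - 4·cos(4·t). We have position x(t) = 4 - 4·cos(4·t). Substituting t = pi/8: x(pi/8) = 4.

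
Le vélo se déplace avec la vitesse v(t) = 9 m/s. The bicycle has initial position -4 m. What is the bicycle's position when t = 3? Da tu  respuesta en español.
Necesitamos integrar nuestra ecuación de la velocidad v(t) = 9 1 vez. Integrando la velocidad y usando la condición inicial x(0) = -4, obtenemos x(t) = 9·t - 4. De la ecuación de la posición x(t) = 9·t - 4, sustituimos t = 3 para obtener x = 23.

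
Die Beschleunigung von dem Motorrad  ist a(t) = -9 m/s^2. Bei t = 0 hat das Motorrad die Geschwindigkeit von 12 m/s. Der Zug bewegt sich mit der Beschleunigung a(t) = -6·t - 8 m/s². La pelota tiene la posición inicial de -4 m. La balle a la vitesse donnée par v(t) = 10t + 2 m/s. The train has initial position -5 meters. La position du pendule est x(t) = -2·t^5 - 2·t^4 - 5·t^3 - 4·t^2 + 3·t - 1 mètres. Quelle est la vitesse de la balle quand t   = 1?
En utilisant v(t) = 10·t + 2 et en substituant t = 1, nous trouvons v = 12.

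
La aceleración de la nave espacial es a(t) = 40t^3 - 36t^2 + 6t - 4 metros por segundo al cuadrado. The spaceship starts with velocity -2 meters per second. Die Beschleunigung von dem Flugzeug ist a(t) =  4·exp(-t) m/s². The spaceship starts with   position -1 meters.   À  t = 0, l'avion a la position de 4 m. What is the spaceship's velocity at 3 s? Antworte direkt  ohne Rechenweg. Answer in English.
The velocity at t = 3 is v = 499.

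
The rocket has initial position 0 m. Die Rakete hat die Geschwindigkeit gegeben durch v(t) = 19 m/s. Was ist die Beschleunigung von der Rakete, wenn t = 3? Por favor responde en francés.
Pour résoudre ceci, nous devons prendre 1 dérivée de notre équation de la vitesse v(t) = 19. La dérivée de la vitesse donne l'accélération: a(t) = 0. En utilisant a(t) = 0 et en substituant t = 3, nous trouvons a = 0.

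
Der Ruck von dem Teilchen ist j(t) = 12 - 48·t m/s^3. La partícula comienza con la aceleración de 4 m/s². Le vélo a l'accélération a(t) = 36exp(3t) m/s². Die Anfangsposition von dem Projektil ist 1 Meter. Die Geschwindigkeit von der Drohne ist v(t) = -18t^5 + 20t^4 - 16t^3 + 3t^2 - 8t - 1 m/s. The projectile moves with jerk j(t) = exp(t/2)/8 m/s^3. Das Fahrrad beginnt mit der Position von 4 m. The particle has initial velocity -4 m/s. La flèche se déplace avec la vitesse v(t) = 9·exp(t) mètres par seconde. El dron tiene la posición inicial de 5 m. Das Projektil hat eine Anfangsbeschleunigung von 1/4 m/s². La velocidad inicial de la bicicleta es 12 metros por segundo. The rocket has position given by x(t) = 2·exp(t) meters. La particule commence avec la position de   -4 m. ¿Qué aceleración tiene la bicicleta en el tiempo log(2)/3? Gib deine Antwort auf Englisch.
We have acceleration a(t) = 36·exp(3·t). Substituting t = log(2)/3: a(log(2)/3) = 72.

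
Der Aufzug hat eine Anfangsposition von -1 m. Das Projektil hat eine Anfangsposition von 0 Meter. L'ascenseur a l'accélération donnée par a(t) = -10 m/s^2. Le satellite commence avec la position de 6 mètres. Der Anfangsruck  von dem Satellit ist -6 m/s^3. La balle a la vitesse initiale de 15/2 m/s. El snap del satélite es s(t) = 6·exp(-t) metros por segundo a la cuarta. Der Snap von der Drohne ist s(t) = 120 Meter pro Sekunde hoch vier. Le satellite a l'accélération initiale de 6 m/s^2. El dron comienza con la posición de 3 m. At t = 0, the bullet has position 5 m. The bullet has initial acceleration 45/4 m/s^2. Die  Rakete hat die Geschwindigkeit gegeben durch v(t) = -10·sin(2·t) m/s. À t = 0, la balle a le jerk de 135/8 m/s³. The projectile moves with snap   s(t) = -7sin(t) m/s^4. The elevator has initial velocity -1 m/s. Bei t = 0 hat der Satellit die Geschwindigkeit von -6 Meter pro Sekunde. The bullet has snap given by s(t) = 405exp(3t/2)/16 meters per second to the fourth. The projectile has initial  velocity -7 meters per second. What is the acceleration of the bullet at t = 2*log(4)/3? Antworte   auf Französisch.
Nous devons intégrer notre équation du snap s(t) = 405·exp(3·t/2)/16 2 fois. L'intégrale du snap, avec j(0) = 135/8, donne le jerk: j(t) = 135·exp(3·t/2)/8. L'intégrale du jerk, avec a(0) = 45/4, donne l'accélération: a(t) = 45·exp(3·t/2)/4. Nous avons l'accélération a(t) = 45·exp(3·t/2)/4. En substituant t = 2*log(4)/3: a(2*log(4)/3) = 45.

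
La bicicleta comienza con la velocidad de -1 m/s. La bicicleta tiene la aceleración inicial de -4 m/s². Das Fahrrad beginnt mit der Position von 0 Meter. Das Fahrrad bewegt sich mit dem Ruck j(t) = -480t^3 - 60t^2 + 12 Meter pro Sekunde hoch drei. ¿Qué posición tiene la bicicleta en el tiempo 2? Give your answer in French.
Nous devons intégrer notre équation du jerk j(t) = -480·t^3 - 60·t^2 + 12 3 fois. L'intégrale du jerk, avec a(0) = -4, donne l'accélération: a(t) = -120·t^4 - 20·t^3 + 12·t - 4. En prenant ∫a(t)dt et en appliquant v(0) = -1, nous trouvons v(t) = -24·t^5 - 5·t^4 + 6·t^2 - 4·t - 1. En intégrant la vitesse et en utilisant la condition initiale x(0) = 0, nous obtenons x(t) = -4·t^6 - t^5 + 2·t^3 - 2·t^2 - t. De l'équation de la position x(t) = -4·t^6 - t^5 + 2·t^3 - 2·t^2 - t, nous substituons t = 2 pour obtenir x = -282.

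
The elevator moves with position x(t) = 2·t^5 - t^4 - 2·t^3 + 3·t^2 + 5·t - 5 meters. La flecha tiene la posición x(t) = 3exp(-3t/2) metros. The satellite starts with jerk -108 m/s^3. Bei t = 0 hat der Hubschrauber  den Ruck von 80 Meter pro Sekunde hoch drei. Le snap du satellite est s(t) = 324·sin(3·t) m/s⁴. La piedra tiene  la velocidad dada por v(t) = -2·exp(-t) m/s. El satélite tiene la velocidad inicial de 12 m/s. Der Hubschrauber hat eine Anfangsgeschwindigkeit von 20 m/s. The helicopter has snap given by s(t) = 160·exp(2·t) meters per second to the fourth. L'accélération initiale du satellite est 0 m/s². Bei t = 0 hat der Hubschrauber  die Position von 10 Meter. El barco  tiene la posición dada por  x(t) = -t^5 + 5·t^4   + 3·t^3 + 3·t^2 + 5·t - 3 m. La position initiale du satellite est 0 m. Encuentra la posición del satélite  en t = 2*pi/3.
Partiendo del snap s(t) = 324·sin(3·t), tomamos 4 integrales. La integral del snap, con j(0) = -108, da la sacudida: j(t) = -108·cos(3·t). Tomando ∫j(t)dt y aplicando a(0) = 0, encontramos a(t) = -36·sin(3·t). La antiderivada de la aceleración es la velocidad. Usando v(0) = 12, obtenemos v(t) = 12·cos(3·t). La integral de la velocidad es la posición. Usando x(0) = 0, obtenemos x(t) = 4·sin(3·t). Tenemos la posición x(t) = 4·sin(3·t). Sustituyendo t = 2*pi/3: x(2*pi/3) = 0.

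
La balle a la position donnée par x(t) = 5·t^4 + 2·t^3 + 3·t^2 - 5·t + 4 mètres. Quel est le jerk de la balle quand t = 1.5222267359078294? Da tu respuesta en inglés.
To solve this, we need to take 3 derivatives of our position equation x(t) = 5·t^4 + 2·t^3 + 3·t^2 - 5·t + 4. The derivative of position gives velocity: v(t) = 20·t^3 + 6·t^2 + 6·t - 5. Differentiating velocity, we get acceleration: a(t) = 60·t^2 + 12·t + 6. Taking d/dt of a(t), we find j(t) = 120·t + 12. Using j(t) = 120·t + 12 and substituting t = 1.5222267359078294, we find j = 194.667208308940.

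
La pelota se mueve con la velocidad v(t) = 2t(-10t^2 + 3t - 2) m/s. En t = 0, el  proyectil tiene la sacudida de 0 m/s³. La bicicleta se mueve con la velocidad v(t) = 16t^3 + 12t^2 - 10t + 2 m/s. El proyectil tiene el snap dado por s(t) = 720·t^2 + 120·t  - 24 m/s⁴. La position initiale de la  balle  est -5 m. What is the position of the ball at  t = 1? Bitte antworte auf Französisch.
En partant de la vitesse v(t) = 2·t·(-10·t^2 + 3·t - 2), nous prenons 1 primitive. En prenant ∫v(t)dt et en appliquant x(0) = -5, nous trouvons x(t) = -5·t^4 + 2·t^3 - 2·t^2 - 5. Nous avons la position x(t) = -5·t^4 + 2·t^3 - 2·t^2 - 5. En substituant t = 1: x(1) = -10.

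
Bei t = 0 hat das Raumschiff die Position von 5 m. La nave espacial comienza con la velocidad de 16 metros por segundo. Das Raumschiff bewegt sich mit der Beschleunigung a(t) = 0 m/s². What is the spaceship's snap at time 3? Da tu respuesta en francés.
Nous devons dériver notre équation de l'accélération a(t) = 0 2 fois. En prenant d/dt de a(t), nous trouvons j(t) = 0. En dérivant le jerk, nous obtenons le snap: s(t) = 0. De l'équation du snap s(t) = 0, nous substituons t = 3 pour obtenir s = 0.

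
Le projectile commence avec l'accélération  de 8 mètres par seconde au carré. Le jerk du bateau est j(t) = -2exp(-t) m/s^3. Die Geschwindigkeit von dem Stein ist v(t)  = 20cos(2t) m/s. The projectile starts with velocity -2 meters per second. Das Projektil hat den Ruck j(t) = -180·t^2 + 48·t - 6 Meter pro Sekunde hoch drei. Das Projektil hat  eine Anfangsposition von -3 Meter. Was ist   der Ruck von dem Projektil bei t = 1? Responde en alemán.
Mit j(t) = -180·t^2 + 48·t - 6 und Einsetzen von t = 1, finden wir j = -138.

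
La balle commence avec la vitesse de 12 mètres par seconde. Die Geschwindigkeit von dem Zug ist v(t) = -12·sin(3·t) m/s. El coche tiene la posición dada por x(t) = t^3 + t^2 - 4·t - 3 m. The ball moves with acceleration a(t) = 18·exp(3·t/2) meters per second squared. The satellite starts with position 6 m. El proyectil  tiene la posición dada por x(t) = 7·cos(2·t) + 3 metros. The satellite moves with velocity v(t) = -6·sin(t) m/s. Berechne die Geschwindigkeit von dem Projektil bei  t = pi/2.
Um dies zu lösen, müssen wir 1 Ableitung unserer Gleichung für die Position x(t) = 7·cos(2·t) + 3 nehmen. Die Ableitung von der Position ergibt die Geschwindigkeit: v(t) = -14·sin(2·t). Aus der Gleichung für die Geschwindigkeit v(t) = -14·sin(2·t), setzen wir t = pi/2 ein und erhalten v = 0.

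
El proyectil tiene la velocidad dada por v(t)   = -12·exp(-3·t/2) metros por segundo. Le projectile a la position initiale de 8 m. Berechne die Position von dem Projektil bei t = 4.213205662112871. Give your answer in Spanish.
Debemos encontrar la antiderivada de nuestra ecuación de la velocidad v(t) = -12·exp(-3·t/2) 1 vez. Tomando ∫v(t)dt y aplicando x(0) = 8, encontramos x(t) = 8·exp(-3·t/2). Tenemos la posición x(t) = 8·exp(-3·t/2). Sustituyendo t = 4.213205662112871: x(4.213205662112871) = 0.0144023059257228.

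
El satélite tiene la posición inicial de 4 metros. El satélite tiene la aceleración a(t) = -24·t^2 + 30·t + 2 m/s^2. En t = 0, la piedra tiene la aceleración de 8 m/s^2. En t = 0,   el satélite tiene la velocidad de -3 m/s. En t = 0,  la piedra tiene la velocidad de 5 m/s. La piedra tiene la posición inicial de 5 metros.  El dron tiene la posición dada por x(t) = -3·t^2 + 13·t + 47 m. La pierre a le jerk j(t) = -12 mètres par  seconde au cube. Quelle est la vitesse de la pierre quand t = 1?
Nous devons intégrer notre équation du jerk j(t) = -12 2 fois. En intégrant le jerk et en utilisant la condition initiale a(0) = 8, nous obtenons a(t) = 8 - 12·t. La primitive de l'accélération, avec v(0) = 5, donne la vitesse: v(t) = -6·t^2 + 8·t + 5. En utilisant v(t) = -6·t^2 + 8·t + 5 et en substituant t = 1, nous trouvons v = 7.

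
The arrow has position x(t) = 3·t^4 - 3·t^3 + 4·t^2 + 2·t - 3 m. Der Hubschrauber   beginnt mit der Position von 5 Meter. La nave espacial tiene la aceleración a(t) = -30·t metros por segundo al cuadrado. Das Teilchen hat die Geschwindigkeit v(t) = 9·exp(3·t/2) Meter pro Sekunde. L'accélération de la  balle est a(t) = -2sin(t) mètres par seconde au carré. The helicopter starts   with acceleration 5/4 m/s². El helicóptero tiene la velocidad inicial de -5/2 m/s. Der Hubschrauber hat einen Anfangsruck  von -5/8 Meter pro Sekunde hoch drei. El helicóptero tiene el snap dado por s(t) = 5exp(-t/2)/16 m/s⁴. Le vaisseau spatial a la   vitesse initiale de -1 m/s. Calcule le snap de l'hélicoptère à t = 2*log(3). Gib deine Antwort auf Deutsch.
Wir haben den Snap s(t) = 5·exp(-t/2)/16. Durch Einsetzen von t = 2*log(3): s(2*log(3)) = 5/48.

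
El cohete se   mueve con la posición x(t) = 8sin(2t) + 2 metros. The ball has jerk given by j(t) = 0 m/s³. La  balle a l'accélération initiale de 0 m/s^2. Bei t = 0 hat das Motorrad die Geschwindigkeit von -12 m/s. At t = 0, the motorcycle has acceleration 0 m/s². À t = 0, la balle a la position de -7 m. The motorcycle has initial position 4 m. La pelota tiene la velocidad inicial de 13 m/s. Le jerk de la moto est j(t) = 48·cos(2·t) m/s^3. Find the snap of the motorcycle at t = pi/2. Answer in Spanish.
Partiendo de la sacudida j(t) = 48·cos(2·t), tomamos 1 derivada. Tomando d/dt de j(t), encontramos s(t) = -96·sin(2·t). Tenemos el snap s(t) = -96·sin(2·t). Sustituyendo t = pi/2: s(pi/2) = 0.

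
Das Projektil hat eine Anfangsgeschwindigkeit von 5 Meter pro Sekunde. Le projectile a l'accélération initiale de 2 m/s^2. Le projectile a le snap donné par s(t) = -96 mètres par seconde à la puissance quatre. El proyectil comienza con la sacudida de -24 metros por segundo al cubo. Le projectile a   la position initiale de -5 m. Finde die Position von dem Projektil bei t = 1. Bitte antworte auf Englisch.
We must find the antiderivative of our snap equation s(t) = -96 4 times. Integrating snap and using the initial condition j(0) = -24, we get j(t) = -96·t - 24. Taking ∫j(t)dt and applying a(0) = 2, we find a(t) = -48·t^2 - 24·t + 2. Taking ∫a(t)dt and applying v(0) = 5, we find v(t) = -16·t^3 - 12·t^2 + 2·t + 5. Finding the antiderivative of v(t) and using x(0) = -5: x(t) = -4·t^4 - 4·t^3 + t^2 + 5·t - 5. Using x(t) = -4·t^4 - 4·t^3 + t^2 + 5·t - 5 and substituting t = 1, we find x = -7.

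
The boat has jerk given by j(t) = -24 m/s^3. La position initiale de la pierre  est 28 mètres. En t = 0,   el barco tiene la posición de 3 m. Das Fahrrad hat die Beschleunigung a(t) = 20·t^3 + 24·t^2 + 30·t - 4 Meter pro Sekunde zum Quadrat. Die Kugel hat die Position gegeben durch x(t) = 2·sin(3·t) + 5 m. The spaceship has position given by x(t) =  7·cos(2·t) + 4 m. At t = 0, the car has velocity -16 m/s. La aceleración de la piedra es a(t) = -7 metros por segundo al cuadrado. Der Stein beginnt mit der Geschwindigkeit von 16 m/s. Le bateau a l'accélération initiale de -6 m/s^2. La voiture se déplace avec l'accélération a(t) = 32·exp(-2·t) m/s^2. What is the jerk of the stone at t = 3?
To solve this, we need to take 1 derivative of our acceleration equation a(t) = -7. Differentiating acceleration, we get jerk: j(t) = 0. From the given jerk equation j(t) = 0, we substitute t = 3 to get j = 0.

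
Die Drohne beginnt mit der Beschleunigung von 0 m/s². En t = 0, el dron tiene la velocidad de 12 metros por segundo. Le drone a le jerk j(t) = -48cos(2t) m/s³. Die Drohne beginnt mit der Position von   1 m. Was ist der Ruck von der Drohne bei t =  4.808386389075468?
Mit j(t) = -48·cos(2·t) und Einsetzen von t = 4.808386389075468, finden wir j = 47.1180260408863.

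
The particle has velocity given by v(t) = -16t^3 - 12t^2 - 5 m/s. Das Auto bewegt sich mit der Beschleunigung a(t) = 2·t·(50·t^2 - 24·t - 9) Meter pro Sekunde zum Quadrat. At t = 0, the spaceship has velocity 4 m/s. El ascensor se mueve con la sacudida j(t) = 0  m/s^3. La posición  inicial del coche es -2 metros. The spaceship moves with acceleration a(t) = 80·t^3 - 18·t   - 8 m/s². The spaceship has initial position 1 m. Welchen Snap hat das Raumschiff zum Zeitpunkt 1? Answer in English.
Starting from acceleration a(t) = 80·t^3 - 18·t - 8, we take 2 derivatives. Differentiating acceleration, we get jerk: j(t) = 240·t^2 - 18. The derivative of jerk gives snap: s(t) = 480·t. We have snap s(t) = 480·t. Substituting t = 1: s(1) = 480.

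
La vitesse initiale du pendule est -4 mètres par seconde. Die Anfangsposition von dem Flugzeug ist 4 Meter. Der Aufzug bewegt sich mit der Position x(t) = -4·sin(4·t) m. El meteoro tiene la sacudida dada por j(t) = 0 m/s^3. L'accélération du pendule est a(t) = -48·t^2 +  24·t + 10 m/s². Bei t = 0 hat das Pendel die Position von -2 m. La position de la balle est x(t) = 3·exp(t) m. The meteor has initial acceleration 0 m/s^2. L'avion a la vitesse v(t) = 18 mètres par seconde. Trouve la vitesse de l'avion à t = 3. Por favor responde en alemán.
Mit v(t) = 18 und Einsetzen von t = 3, finden wir v = 18.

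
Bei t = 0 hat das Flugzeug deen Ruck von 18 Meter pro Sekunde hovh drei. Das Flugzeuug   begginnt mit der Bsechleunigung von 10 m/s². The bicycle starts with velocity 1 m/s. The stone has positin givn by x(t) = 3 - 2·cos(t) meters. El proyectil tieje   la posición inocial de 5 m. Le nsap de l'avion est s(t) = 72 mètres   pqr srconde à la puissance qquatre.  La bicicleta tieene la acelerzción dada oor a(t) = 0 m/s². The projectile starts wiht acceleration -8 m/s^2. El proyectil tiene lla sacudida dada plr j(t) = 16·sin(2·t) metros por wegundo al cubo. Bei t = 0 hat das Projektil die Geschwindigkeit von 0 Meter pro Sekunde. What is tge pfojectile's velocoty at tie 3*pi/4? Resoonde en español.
Para resolver esto, necesitamos tomar 2 antiderivadas de nuestra ecuación de la sacudida j(t) = 16·sin(2·t). Tomando ∫j(t)dt y aplicando a(0) = -8, encontramos a(t) = -8·cos(2·t). Tomando ∫a(t)dt y aplicando v(0) = 0, encontramos v(t) = -4·sin(2·t). De la ecuación de la velocidad v(t) = -4·sin(2·t), sustituimos t = 3*pi/4 para obtener v = 4.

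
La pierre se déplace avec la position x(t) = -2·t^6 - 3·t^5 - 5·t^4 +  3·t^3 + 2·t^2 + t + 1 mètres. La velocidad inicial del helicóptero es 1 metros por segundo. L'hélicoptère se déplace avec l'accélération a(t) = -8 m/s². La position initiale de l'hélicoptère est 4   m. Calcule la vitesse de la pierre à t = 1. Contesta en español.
Partiendo de la posición x(t) = -2·t^6 - 3·t^5 - 5·t^4 + 3·t^3 + 2·t^2 + t + 1, tomamos 1 derivada. Tomando d/dt de x(t), encontramos v(t) = -12·t^5 - 15·t^4 - 20·t^3 + 9·t^2 + 4·t + 1. Tenemos la velocidad v(t) = -12·t^5 - 15·t^4 - 20·t^3 + 9·t^2 + 4·t + 1. Sustituyendo t = 1: v(1) = -33.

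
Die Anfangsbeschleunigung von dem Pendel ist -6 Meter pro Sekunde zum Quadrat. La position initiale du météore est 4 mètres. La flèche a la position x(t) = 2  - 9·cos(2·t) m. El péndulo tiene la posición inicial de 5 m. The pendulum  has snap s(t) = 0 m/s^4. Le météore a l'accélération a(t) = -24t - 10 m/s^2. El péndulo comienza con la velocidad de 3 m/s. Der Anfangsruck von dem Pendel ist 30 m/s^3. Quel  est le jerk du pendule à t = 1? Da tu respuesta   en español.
Debemos encontrar la integral de nuestra ecuación del snap s(t) = 0 1 vez. Integrando el snap y usando la condición inicial j(0) = 30, obtenemos j(t) = 30. Tenemos la sacudida j(t) = 30. Sustituyendo t = 1: j(1) = 30.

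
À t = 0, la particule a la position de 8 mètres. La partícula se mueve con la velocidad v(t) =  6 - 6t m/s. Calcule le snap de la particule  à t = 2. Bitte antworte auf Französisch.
Pour résoudre ceci, nous devons prendre 3 dérivées de notre équation de la vitesse v(t) = 6 - 6·t. En prenant d/dt de v(t), nous trouvons a(t) = -6. En dérivant l'accélération, nous obtenons le jerk: j(t) = 0. En dérivant le jerk, nous obtenons le snap: s(t) = 0. En utilisant s(t) = 0 et en substituant t = 2, nous trouvons s = 0.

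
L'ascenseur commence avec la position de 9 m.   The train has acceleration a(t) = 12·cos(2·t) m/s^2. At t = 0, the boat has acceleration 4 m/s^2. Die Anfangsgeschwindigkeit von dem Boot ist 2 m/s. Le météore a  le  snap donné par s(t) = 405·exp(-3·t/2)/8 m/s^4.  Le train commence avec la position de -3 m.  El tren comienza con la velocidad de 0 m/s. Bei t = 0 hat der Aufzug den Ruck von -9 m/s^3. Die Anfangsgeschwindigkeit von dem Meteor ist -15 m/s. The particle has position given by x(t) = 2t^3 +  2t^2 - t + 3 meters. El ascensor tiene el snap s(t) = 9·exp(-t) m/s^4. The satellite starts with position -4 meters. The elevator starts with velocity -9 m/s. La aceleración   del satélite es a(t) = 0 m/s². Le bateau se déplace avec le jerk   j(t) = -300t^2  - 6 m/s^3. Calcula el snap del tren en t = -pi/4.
Debemos derivar nuestra ecuación de la aceleración a(t) = 12·cos(2·t) 2 veces. Tomando d/dt de a(t), encontramos j(t) = -24·sin(2·t). Derivando la sacudida, obtenemos el snap: s(t) = -48·cos(2·t). Usando s(t) = -48·cos(2·t) y sustituyendo t = -pi/4, encontramos s = 0.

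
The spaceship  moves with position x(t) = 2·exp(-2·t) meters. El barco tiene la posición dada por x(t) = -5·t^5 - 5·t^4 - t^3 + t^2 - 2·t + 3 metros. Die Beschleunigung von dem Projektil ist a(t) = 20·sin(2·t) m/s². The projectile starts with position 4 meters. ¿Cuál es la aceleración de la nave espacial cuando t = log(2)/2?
Debemos derivar nuestra ecuación de la posición x(t) = 2·exp(-2·t) 2 veces. Tomando d/dt de x(t), encontramos v(t) = -4·exp(-2·t). Tomando d/dt de v(t), encontramos a(t) = 8·exp(-2·t). Tenemos la aceleración a(t) = 8·exp(-2·t). Sustituyendo t = log(2)/2: a(log(2)/2) = 4.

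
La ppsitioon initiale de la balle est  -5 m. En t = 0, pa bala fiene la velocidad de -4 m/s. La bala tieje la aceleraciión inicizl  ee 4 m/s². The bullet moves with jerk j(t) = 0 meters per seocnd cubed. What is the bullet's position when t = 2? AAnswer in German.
Ausgehend von dem Ruck j(t) = 0, nehmen wir 3 Integrale. Das Integral von dem Ruck, mit a(0) = 4, ergibt die Beschleunigung: a(t) = 4. Durch Integration von der Beschleunigung und Verwendung der Anfangsbedingung v(0) = -4, erhalten wir v(t) = 4·t - 4. Durch Integration von der Geschwindigkeit und Verwendung der Anfangsbedingung x(0) = -5, erhalten wir x(t) = 2·t^2 - 4·t - 5. Mit x(t) = 2·t^2 - 4·t - 5 und Einsetzen von t = 2, finden wir x = -5.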